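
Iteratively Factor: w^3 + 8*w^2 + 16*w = (w + 4)*(w^2 + 4*w) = w*(w + 4)*(w + 4)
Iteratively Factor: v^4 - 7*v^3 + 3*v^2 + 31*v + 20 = (v + 1)*(v^3 - 8*v^2 + 11*v + 20) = (v + 1)^2*(v^2 - 9*v + 20) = (v - 4)*(v + 1)^2*(v - 5)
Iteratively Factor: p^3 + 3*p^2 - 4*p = (p)*(p^2 + 3*p - 4) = p*(p + 4)*(p - 1)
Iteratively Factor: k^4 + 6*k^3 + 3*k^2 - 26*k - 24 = (k - 2)*(k^3 + 8*k^2 + 19*k + 12) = (k - 2)*(k + 1)*(k^2 + 7*k + 12) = (k - 2)*(k + 1)*(k + 4)*(k + 3)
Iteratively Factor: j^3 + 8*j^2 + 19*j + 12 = (j + 3)*(j^2 + 5*j + 4) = (j + 3)*(j + 4)*(j + 1)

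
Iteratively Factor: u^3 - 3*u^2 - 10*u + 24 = (u + 3)*(u^2 - 6*u + 8) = (u - 2)*(u + 3)*(u - 4)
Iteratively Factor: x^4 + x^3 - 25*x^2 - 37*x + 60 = (x - 5)*(x^3 + 6*x^2 + 5*x - 12) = (x - 5)*(x + 4)*(x^2 + 2*x - 3) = (x - 5)*(x - 1)*(x + 4)*(x + 3)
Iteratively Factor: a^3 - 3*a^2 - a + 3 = (a - 3)*(a^2 - 1) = (a - 3)*(a + 1)*(a - 1)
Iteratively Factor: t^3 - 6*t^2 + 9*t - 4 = (t - 1)*(t^2 - 5*t + 4) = (t - 4)*(t - 1)*(t - 1)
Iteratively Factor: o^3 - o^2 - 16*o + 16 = (o - 4)*(o^2 + 3*o - 4) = (o - 4)*(o + 4)*(o - 1)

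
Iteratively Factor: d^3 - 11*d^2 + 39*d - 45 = (d - 3)*(d^2 - 8*d + 15) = (d - 5)*(d - 3)*(d - 3)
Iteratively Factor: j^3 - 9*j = (j)*(j^2 - 9) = j*(j - 3)*(j + 3)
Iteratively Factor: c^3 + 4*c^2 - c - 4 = (c - 1)*(c^2 + 5*c + 4) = (c - 1)*(c + 4)*(c + 1)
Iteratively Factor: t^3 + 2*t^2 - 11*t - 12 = (t - 3)*(t^2 + 5*t + 4) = (t - 3)*(t + 1)*(t + 4)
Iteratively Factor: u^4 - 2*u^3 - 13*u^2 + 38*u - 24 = (u - 1)*(u^3 - u^2 - 14*u + 24) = (u - 2)*(u - 1)*(u^2 + u - 12) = (u - 3)*(u - 2)*(u - 1)*(u + 4)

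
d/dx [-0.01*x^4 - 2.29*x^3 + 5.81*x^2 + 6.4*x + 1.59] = -0.04*x^3 - 6.87*x^2 + 11.62*x + 6.4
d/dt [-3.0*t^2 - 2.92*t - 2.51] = -6.0*t - 2.92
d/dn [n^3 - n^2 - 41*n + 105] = 3*n^2 - 2*n - 41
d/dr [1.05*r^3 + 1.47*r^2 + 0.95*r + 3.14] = 3.15*r^2 + 2.94*r + 0.95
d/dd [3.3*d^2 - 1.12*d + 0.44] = 6.6*d - 1.12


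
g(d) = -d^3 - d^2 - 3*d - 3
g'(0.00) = -3.00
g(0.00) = -3.00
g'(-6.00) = -99.00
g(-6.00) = 195.00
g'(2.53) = -27.26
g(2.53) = -33.19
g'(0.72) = -6.00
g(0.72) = -6.05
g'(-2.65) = -18.77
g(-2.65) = 16.54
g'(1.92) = -17.90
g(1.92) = -19.52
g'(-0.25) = -2.69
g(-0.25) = -2.30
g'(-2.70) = -19.47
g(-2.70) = 17.49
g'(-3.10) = -25.63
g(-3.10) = 26.48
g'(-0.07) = -2.87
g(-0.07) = -2.79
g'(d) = -3*d^2 - 2*d - 3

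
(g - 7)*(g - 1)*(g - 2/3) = g^3 - 26*g^2/3 + 37*g/3 - 14/3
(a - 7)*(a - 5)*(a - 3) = a^3 - 15*a^2 + 71*a - 105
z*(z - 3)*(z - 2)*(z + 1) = z^4 - 4*z^3 + z^2 + 6*z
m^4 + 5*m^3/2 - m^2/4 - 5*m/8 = m*(m - 1/2)*(m + 1/2)*(m + 5/2)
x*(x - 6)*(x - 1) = x^3 - 7*x^2 + 6*x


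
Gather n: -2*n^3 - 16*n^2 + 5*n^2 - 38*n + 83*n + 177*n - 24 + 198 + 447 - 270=-2*n^3 - 11*n^2 + 222*n + 351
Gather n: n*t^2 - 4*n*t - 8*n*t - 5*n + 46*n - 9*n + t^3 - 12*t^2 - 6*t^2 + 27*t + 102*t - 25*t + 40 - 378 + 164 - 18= n*(t^2 - 12*t + 32) + t^3 - 18*t^2 + 104*t - 192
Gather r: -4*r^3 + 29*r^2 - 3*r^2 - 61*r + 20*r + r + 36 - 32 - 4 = -4*r^3 + 26*r^2 - 40*r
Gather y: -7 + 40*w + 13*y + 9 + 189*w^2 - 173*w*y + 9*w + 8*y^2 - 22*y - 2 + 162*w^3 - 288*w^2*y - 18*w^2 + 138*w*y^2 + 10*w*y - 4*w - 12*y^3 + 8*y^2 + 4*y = 162*w^3 + 171*w^2 + 45*w - 12*y^3 + y^2*(138*w + 16) + y*(-288*w^2 - 163*w - 5)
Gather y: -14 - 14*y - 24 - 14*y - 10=-28*y - 48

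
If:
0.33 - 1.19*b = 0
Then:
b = 0.28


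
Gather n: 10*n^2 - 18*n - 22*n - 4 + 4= 10*n^2 - 40*n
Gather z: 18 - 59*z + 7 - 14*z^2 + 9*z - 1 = -14*z^2 - 50*z + 24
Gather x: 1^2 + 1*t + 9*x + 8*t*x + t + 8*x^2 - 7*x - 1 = 2*t + 8*x^2 + x*(8*t + 2)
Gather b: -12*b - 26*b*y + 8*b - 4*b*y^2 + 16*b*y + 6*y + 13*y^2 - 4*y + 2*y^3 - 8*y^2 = b*(-4*y^2 - 10*y - 4) + 2*y^3 + 5*y^2 + 2*y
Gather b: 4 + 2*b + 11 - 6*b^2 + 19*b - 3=-6*b^2 + 21*b + 12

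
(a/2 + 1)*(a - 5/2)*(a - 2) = a^3/2 - 5*a^2/4 - 2*a + 5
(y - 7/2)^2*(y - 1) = y^3 - 8*y^2 + 77*y/4 - 49/4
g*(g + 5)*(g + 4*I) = g^3 + 5*g^2 + 4*I*g^2 + 20*I*g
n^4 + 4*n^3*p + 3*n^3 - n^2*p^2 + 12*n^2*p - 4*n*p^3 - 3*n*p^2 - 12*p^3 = (n + 3)*(n - p)*(n + p)*(n + 4*p)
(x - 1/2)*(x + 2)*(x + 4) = x^3 + 11*x^2/2 + 5*x - 4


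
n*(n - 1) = n^2 - n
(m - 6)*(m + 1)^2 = m^3 - 4*m^2 - 11*m - 6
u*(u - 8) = u^2 - 8*u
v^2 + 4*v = v*(v + 4)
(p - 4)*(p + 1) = p^2 - 3*p - 4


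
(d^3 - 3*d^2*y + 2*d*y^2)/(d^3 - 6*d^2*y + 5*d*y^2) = (-d + 2*y)/(-d + 5*y)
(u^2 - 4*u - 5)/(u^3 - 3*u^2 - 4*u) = (u - 5)/(u*(u - 4))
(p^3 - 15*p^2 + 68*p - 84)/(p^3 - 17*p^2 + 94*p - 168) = (p - 2)/(p - 4)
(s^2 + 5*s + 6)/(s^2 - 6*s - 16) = (s + 3)/(s - 8)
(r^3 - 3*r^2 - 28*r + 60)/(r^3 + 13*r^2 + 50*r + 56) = (r^3 - 3*r^2 - 28*r + 60)/(r^3 + 13*r^2 + 50*r + 56)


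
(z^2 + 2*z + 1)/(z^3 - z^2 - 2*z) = (z + 1)/(z*(z - 2))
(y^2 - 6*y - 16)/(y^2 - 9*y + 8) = (y + 2)/(y - 1)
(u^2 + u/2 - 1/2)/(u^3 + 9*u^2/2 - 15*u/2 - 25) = (2*u^2 + u - 1)/(2*u^3 + 9*u^2 - 15*u - 50)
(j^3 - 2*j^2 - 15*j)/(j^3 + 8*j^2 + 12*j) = (j^2 - 2*j - 15)/(j^2 + 8*j + 12)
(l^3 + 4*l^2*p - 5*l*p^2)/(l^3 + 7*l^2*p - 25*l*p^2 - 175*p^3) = l*(-l + p)/(-l^2 - 2*l*p + 35*p^2)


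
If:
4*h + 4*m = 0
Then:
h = -m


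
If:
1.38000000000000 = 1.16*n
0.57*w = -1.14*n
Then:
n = 1.19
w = -2.38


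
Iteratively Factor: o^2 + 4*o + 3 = (o + 3)*(o + 1)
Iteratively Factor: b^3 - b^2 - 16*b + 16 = (b - 4)*(b^2 + 3*b - 4) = (b - 4)*(b + 4)*(b - 1)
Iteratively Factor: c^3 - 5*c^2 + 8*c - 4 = (c - 1)*(c^2 - 4*c + 4) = (c - 2)*(c - 1)*(c - 2)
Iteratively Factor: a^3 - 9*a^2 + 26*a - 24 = (a - 3)*(a^2 - 6*a + 8) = (a - 3)*(a - 2)*(a - 4)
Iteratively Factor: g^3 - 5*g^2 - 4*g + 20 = (g - 2)*(g^2 - 3*g - 10) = (g - 5)*(g - 2)*(g + 2)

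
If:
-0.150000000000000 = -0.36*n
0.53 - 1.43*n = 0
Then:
No Solution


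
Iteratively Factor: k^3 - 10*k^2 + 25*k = (k - 5)*(k^2 - 5*k) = (k - 5)^2*(k)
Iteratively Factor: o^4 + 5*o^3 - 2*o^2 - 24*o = (o + 4)*(o^3 + o^2 - 6*o) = o*(o + 4)*(o^2 + o - 6) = o*(o + 3)*(o + 4)*(o - 2)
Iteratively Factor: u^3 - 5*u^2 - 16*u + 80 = (u - 5)*(u^2 - 16) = (u - 5)*(u + 4)*(u - 4)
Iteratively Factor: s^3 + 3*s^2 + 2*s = (s + 2)*(s^2 + s) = s*(s + 2)*(s + 1)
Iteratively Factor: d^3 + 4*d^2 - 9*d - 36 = (d + 4)*(d^2 - 9) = (d - 3)*(d + 4)*(d + 3)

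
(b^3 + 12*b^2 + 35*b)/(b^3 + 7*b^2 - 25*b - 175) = b/(b - 5)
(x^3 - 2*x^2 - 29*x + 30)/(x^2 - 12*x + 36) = (x^2 + 4*x - 5)/(x - 6)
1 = 1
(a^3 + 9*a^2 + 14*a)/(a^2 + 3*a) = (a^2 + 9*a + 14)/(a + 3)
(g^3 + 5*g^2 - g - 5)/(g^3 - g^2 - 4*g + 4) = (g^2 + 6*g + 5)/(g^2 - 4)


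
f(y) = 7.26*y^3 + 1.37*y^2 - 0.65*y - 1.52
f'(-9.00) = 1738.87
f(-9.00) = -5177.24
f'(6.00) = 799.87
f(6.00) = 1612.06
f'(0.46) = 5.22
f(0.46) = -0.82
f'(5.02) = 561.97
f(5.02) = 948.18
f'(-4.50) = 428.06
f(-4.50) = -632.42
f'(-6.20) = 819.59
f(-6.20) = -1675.09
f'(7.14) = 1129.25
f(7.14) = 2706.28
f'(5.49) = 670.84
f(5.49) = 1237.51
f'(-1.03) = 19.63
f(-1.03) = -7.33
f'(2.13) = 104.00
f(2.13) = 73.47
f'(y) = 21.78*y^2 + 2.74*y - 0.65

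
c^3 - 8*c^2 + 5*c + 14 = (c - 7)*(c - 2)*(c + 1)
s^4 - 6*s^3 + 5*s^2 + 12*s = s*(s - 4)*(s - 3)*(s + 1)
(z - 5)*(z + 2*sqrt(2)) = z^2 - 5*z + 2*sqrt(2)*z - 10*sqrt(2)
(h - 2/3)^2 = h^2 - 4*h/3 + 4/9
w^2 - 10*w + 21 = (w - 7)*(w - 3)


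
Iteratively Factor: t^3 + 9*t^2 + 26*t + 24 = (t + 4)*(t^2 + 5*t + 6) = (t + 2)*(t + 4)*(t + 3)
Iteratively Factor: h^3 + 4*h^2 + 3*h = (h)*(h^2 + 4*h + 3) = h*(h + 3)*(h + 1)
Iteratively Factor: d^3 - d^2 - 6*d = (d)*(d^2 - d - 6) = d*(d - 3)*(d + 2)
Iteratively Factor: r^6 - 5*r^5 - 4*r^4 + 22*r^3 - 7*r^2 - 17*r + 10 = (r - 5)*(r^5 - 4*r^3 + 2*r^2 + 3*r - 2) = (r - 5)*(r - 1)*(r^4 + r^3 - 3*r^2 - r + 2) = (r - 5)*(r - 1)*(r + 1)*(r^3 - 3*r + 2) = (r - 5)*(r - 1)^2*(r + 1)*(r^2 + r - 2) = (r - 5)*(r - 1)^3*(r + 1)*(r + 2)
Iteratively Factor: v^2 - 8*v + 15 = (v - 5)*(v - 3)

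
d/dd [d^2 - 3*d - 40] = 2*d - 3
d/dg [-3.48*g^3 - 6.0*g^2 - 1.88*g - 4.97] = -10.44*g^2 - 12.0*g - 1.88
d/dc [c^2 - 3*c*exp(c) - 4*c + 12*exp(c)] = -3*c*exp(c) + 2*c + 9*exp(c) - 4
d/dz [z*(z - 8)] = 2*z - 8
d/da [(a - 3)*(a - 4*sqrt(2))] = 2*a - 4*sqrt(2) - 3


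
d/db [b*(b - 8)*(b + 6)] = 3*b^2 - 4*b - 48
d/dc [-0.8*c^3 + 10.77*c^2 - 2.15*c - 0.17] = -2.4*c^2 + 21.54*c - 2.15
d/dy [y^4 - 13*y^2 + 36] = 4*y^3 - 26*y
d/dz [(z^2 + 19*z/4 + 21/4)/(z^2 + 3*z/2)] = (-26*z^2 - 84*z - 63)/(2*z^2*(4*z^2 + 12*z + 9))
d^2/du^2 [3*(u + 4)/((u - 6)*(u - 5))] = 6*(u^3 + 12*u^2 - 222*u + 694)/(u^6 - 33*u^5 + 453*u^4 - 3311*u^3 + 13590*u^2 - 29700*u + 27000)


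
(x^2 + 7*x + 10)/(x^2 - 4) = (x + 5)/(x - 2)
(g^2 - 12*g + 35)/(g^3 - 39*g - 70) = (g - 5)/(g^2 + 7*g + 10)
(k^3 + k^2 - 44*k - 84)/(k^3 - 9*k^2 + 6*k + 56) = (k + 6)/(k - 4)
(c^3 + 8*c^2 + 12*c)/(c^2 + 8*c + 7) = c*(c^2 + 8*c + 12)/(c^2 + 8*c + 7)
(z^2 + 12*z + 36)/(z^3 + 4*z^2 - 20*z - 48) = (z + 6)/(z^2 - 2*z - 8)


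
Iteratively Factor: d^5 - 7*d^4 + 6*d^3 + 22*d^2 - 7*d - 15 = (d - 5)*(d^4 - 2*d^3 - 4*d^2 + 2*d + 3) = (d - 5)*(d - 3)*(d^3 + d^2 - d - 1) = (d - 5)*(d - 3)*(d - 1)*(d^2 + 2*d + 1) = (d - 5)*(d - 3)*(d - 1)*(d + 1)*(d + 1)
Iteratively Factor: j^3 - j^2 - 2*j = (j)*(j^2 - j - 2) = j*(j - 2)*(j + 1)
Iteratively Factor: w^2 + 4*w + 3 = (w + 3)*(w + 1)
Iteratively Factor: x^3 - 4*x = (x - 2)*(x^2 + 2*x) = (x - 2)*(x + 2)*(x)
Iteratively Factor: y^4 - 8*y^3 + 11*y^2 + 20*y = (y - 5)*(y^3 - 3*y^2 - 4*y) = y*(y - 5)*(y^2 - 3*y - 4) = y*(y - 5)*(y - 4)*(y + 1)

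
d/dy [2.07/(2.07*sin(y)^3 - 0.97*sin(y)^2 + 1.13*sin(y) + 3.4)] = (-12.8547*sin(y)^2 + 4.0158*sin(y) - 2.3391)*cos(y)/(2.07*sin(y)^3 - 0.97*sin(y)^2 + 1.13*sin(y) + 3.4)^2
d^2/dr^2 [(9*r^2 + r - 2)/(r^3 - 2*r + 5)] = 2*(9*r^6 + 3*r^5 + 42*r^4 - 313*r^3 - 18*r^2 + 30*r + 227)/(r^9 - 6*r^7 + 15*r^6 + 12*r^5 - 60*r^4 + 67*r^3 + 60*r^2 - 150*r + 125)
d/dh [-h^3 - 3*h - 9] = -3*h^2 - 3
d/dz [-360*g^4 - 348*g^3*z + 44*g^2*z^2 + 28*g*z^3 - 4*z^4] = -348*g^3 + 88*g^2*z + 84*g*z^2 - 16*z^3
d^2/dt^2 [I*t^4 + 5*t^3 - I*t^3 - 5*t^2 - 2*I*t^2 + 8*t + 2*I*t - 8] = 12*I*t^2 + 6*t*(5 - I) - 10 - 4*I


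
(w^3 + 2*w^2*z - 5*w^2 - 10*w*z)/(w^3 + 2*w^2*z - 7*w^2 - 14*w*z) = (w - 5)/(w - 7)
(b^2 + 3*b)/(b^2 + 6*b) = (b + 3)/(b + 6)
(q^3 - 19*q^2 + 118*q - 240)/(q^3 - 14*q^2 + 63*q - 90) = (q - 8)/(q - 3)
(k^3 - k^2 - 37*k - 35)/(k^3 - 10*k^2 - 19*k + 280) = (k + 1)/(k - 8)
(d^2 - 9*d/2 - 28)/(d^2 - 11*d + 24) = (d + 7/2)/(d - 3)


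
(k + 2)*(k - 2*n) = k^2 - 2*k*n + 2*k - 4*n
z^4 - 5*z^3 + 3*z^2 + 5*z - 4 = (z - 4)*(z - 1)^2*(z + 1)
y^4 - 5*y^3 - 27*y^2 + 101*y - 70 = (y - 7)*(y - 2)*(y - 1)*(y + 5)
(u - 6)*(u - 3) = u^2 - 9*u + 18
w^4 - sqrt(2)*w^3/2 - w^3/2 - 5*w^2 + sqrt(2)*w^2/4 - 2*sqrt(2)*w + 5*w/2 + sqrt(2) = (w - 1/2)*(w - 2*sqrt(2))*(w + sqrt(2)/2)*(w + sqrt(2))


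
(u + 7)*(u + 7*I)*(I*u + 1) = I*u^3 - 6*u^2 + 7*I*u^2 - 42*u + 7*I*u + 49*I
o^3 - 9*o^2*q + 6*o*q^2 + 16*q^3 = (o - 8*q)*(o - 2*q)*(o + q)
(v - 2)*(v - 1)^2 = v^3 - 4*v^2 + 5*v - 2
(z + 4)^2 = z^2 + 8*z + 16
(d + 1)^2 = d^2 + 2*d + 1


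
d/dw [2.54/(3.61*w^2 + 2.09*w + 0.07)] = (-18.3388*w - 5.3086)/(3.61*w^2 + 2.09*w + 0.07)^2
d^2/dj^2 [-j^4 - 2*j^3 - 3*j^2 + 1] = -12*j^2 - 12*j - 6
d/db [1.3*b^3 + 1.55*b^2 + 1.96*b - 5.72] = 3.9*b^2 + 3.1*b + 1.96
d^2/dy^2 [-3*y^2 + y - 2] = -6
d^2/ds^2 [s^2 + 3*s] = 2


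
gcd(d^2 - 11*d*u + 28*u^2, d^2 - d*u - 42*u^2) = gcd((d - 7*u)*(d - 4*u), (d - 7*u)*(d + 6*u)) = -d + 7*u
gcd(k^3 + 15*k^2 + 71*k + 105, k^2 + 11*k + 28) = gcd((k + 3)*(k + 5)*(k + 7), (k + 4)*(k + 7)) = k + 7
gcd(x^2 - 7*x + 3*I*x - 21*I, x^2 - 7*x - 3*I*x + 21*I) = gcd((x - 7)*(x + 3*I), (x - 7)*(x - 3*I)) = x - 7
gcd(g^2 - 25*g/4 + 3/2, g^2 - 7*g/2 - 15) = g - 6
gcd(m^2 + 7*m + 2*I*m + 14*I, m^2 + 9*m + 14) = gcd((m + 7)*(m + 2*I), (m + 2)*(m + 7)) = m + 7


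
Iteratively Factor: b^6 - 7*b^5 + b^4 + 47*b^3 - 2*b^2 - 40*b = (b - 4)*(b^5 - 3*b^4 - 11*b^3 + 3*b^2 + 10*b) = (b - 4)*(b + 1)*(b^4 - 4*b^3 - 7*b^2 + 10*b) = (b - 4)*(b - 1)*(b + 1)*(b^3 - 3*b^2 - 10*b) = (b - 4)*(b - 1)*(b + 1)*(b + 2)*(b^2 - 5*b) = b*(b - 4)*(b - 1)*(b + 1)*(b + 2)*(b - 5)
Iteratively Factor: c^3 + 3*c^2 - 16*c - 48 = (c + 4)*(c^2 - c - 12) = (c + 3)*(c + 4)*(c - 4)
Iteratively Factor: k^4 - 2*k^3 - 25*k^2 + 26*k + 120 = (k - 3)*(k^3 + k^2 - 22*k - 40) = (k - 5)*(k - 3)*(k^2 + 6*k + 8) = (k - 5)*(k - 3)*(k + 2)*(k + 4)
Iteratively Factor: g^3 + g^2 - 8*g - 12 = (g + 2)*(g^2 - g - 6) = (g + 2)^2*(g - 3)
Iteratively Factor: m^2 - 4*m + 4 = (m - 2)*(m - 2)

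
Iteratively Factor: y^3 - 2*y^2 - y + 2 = (y - 2)*(y^2 - 1) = (y - 2)*(y - 1)*(y + 1)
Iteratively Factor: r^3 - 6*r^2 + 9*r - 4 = (r - 1)*(r^2 - 5*r + 4) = (r - 1)^2*(r - 4)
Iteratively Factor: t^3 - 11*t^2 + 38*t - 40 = (t - 2)*(t^2 - 9*t + 20) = (t - 4)*(t - 2)*(t - 5)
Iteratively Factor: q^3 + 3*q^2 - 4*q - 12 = (q - 2)*(q^2 + 5*q + 6) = (q - 2)*(q + 3)*(q + 2)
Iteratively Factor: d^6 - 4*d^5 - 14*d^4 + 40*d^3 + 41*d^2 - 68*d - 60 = (d - 2)*(d^5 - 2*d^4 - 18*d^3 + 4*d^2 + 49*d + 30) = (d - 2)^2*(d^4 - 18*d^2 - 32*d - 15) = (d - 2)^2*(d + 1)*(d^3 - d^2 - 17*d - 15) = (d - 2)^2*(d + 1)^2*(d^2 - 2*d - 15) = (d - 2)^2*(d + 1)^2*(d + 3)*(d - 5)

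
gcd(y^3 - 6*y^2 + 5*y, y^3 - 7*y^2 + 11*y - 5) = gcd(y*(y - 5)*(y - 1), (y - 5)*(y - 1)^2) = y^2 - 6*y + 5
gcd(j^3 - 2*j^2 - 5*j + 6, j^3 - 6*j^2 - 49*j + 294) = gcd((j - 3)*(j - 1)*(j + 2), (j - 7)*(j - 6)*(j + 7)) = 1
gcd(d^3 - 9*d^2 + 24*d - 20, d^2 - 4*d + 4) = d^2 - 4*d + 4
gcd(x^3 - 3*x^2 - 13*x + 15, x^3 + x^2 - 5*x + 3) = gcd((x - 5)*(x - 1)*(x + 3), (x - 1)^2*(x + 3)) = x^2 + 2*x - 3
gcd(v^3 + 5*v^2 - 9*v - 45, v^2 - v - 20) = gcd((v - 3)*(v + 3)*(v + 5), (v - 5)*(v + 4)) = 1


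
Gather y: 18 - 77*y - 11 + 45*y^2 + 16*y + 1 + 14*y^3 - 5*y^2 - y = 14*y^3 + 40*y^2 - 62*y + 8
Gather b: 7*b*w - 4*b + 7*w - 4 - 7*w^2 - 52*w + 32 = b*(7*w - 4) - 7*w^2 - 45*w + 28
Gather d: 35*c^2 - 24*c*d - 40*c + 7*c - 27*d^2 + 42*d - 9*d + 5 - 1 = 35*c^2 - 33*c - 27*d^2 + d*(33 - 24*c) + 4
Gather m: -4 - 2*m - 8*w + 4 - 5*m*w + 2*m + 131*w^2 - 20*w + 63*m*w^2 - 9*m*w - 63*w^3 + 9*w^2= m*(63*w^2 - 14*w) - 63*w^3 + 140*w^2 - 28*w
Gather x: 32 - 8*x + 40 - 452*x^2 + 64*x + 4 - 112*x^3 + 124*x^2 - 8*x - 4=-112*x^3 - 328*x^2 + 48*x + 72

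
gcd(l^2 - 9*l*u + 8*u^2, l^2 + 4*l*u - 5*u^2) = -l + u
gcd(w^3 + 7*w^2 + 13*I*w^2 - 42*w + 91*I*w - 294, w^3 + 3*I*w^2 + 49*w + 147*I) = w + 7*I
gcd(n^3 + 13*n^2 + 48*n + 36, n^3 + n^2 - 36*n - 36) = n^2 + 7*n + 6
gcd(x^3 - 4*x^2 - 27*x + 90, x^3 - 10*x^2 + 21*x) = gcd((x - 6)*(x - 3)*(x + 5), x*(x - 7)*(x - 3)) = x - 3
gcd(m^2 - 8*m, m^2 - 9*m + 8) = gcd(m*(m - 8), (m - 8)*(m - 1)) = m - 8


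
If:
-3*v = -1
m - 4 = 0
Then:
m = 4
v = 1/3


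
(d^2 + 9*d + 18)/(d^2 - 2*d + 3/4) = 4*(d^2 + 9*d + 18)/(4*d^2 - 8*d + 3)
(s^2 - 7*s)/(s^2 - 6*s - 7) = s/(s + 1)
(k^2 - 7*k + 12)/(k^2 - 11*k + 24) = (k - 4)/(k - 8)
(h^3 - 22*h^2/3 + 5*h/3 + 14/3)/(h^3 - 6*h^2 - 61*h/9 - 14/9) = 3*(h - 1)/(3*h + 1)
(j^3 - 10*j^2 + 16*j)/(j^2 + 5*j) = (j^2 - 10*j + 16)/(j + 5)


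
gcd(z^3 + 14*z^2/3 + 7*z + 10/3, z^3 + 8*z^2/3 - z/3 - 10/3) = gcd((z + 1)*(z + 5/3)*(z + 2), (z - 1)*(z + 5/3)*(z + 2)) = z^2 + 11*z/3 + 10/3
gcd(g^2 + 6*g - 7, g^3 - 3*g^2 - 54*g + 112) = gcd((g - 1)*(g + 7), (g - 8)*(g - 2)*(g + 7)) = g + 7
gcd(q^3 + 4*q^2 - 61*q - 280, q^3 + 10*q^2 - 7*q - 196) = q + 7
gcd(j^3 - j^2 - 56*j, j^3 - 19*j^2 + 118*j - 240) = j - 8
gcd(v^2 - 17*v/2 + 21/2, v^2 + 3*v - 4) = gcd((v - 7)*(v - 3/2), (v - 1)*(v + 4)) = 1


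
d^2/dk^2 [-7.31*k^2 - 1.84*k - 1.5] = -14.6200000000000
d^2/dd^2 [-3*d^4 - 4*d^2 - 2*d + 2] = -36*d^2 - 8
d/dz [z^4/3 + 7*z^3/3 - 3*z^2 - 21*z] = 4*z^3/3 + 7*z^2 - 6*z - 21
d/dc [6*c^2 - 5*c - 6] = 12*c - 5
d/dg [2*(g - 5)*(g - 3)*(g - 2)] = 6*g^2 - 40*g + 62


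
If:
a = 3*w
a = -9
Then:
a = -9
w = -3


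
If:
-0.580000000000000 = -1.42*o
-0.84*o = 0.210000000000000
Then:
No Solution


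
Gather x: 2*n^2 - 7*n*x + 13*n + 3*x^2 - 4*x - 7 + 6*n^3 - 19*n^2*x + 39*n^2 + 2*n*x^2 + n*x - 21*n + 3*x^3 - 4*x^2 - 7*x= 6*n^3 + 41*n^2 - 8*n + 3*x^3 + x^2*(2*n - 1) + x*(-19*n^2 - 6*n - 11) - 7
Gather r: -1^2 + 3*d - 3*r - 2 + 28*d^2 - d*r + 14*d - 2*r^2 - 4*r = 28*d^2 + 17*d - 2*r^2 + r*(-d - 7) - 3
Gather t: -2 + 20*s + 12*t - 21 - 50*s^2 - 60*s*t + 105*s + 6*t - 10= -50*s^2 + 125*s + t*(18 - 60*s) - 33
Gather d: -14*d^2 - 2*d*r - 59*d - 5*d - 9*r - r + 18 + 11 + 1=-14*d^2 + d*(-2*r - 64) - 10*r + 30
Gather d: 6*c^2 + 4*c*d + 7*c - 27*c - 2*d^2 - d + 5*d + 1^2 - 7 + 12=6*c^2 - 20*c - 2*d^2 + d*(4*c + 4) + 6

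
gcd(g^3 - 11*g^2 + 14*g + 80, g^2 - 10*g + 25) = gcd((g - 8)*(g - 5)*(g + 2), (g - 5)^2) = g - 5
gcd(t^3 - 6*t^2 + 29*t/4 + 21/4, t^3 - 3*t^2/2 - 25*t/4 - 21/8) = t^2 - 3*t - 7/4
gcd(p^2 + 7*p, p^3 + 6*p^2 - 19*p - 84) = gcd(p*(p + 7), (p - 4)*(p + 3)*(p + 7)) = p + 7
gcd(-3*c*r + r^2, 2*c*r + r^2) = r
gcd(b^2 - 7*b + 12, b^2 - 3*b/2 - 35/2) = 1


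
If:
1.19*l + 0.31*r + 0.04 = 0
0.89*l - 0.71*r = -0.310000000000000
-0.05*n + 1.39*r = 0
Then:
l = -0.11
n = 8.27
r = 0.30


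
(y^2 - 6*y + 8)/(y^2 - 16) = (y - 2)/(y + 4)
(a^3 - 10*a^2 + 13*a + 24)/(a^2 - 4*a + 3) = (a^2 - 7*a - 8)/(a - 1)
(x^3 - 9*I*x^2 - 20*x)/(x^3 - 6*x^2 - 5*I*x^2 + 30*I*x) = (x - 4*I)/(x - 6)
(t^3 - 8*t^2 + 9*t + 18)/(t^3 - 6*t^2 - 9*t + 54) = (t + 1)/(t + 3)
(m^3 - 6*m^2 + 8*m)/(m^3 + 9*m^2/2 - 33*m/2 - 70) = 2*m*(m - 2)/(2*m^2 + 17*m + 35)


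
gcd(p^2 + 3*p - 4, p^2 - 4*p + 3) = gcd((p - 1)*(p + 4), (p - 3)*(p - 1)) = p - 1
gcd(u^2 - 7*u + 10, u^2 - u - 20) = u - 5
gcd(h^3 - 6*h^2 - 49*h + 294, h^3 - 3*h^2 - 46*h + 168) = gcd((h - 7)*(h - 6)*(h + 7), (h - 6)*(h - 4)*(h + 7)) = h^2 + h - 42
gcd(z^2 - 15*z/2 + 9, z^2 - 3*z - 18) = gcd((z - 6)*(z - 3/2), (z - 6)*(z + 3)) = z - 6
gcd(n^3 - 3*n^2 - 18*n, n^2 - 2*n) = n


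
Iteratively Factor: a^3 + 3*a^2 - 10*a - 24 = (a + 4)*(a^2 - a - 6) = (a + 2)*(a + 4)*(a - 3)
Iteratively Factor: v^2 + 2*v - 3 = (v + 3)*(v - 1)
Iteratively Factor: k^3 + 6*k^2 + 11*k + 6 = (k + 1)*(k^2 + 5*k + 6) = (k + 1)*(k + 2)*(k + 3)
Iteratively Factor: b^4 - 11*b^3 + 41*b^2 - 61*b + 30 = (b - 3)*(b^3 - 8*b^2 + 17*b - 10) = (b - 3)*(b - 2)*(b^2 - 6*b + 5) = (b - 5)*(b - 3)*(b - 2)*(b - 1)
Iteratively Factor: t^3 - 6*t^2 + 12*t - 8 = (t - 2)*(t^2 - 4*t + 4) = (t - 2)^2*(t - 2)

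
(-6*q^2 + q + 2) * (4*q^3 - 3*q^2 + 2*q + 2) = -24*q^5 + 22*q^4 - 7*q^3 - 16*q^2 + 6*q + 4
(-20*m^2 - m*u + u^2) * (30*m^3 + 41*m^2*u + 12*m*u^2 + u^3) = -600*m^5 - 850*m^4*u - 251*m^3*u^2 + 9*m^2*u^3 + 11*m*u^4 + u^5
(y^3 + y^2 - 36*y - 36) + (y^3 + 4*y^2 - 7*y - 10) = 2*y^3 + 5*y^2 - 43*y - 46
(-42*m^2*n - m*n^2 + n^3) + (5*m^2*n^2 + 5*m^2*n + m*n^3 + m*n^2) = 5*m^2*n^2 - 37*m^2*n + m*n^3 + n^3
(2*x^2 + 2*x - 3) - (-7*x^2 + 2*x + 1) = 9*x^2 - 4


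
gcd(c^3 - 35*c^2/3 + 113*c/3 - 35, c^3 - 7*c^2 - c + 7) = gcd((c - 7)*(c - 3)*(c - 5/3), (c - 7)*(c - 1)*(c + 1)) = c - 7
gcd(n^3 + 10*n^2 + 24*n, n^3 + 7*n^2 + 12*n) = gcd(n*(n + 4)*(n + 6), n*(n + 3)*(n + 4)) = n^2 + 4*n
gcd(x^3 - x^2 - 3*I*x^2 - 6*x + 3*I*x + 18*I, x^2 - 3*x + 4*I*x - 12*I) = x - 3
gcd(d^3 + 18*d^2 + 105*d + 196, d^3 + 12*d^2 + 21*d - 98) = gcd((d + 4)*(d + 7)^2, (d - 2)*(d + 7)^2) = d^2 + 14*d + 49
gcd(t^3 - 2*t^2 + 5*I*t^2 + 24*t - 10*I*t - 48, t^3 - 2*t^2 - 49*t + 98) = t - 2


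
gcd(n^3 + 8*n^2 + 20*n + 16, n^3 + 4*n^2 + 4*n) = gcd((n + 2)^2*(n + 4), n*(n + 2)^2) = n^2 + 4*n + 4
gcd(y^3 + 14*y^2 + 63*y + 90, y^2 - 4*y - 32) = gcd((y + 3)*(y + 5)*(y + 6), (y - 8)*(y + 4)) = 1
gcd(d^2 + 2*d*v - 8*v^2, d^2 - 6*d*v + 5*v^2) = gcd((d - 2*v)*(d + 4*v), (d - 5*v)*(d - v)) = 1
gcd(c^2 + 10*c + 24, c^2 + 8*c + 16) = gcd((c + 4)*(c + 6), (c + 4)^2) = c + 4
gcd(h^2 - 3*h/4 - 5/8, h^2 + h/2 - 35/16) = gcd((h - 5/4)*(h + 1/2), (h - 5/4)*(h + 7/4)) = h - 5/4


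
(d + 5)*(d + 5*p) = d^2 + 5*d*p + 5*d + 25*p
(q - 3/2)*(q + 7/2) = q^2 + 2*q - 21/4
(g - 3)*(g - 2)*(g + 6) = g^3 + g^2 - 24*g + 36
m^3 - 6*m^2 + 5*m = m*(m - 5)*(m - 1)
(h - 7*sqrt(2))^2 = h^2 - 14*sqrt(2)*h + 98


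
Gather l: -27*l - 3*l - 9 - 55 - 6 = -30*l - 70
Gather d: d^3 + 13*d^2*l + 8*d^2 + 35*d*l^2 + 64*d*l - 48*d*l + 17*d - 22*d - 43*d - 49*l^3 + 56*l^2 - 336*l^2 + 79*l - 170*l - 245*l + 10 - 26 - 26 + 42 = d^3 + d^2*(13*l + 8) + d*(35*l^2 + 16*l - 48) - 49*l^3 - 280*l^2 - 336*l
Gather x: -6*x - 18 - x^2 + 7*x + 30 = -x^2 + x + 12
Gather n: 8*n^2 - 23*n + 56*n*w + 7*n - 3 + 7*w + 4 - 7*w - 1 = 8*n^2 + n*(56*w - 16)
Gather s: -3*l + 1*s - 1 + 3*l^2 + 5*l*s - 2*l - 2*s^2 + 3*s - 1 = 3*l^2 - 5*l - 2*s^2 + s*(5*l + 4) - 2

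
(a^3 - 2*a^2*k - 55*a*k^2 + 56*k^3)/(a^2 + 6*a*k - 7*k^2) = a - 8*k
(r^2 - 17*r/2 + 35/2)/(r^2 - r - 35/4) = 2*(r - 5)/(2*r + 5)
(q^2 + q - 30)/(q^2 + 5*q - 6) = (q - 5)/(q - 1)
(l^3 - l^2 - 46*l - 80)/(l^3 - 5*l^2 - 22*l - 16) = (l + 5)/(l + 1)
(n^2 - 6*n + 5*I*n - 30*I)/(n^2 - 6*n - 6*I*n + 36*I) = (n + 5*I)/(n - 6*I)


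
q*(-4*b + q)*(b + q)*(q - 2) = -4*b^2*q^2 + 8*b^2*q - 3*b*q^3 + 6*b*q^2 + q^4 - 2*q^3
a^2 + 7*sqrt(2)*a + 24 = (a + 3*sqrt(2))*(a + 4*sqrt(2))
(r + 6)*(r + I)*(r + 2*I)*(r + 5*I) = r^4 + 6*r^3 + 8*I*r^3 - 17*r^2 + 48*I*r^2 - 102*r - 10*I*r - 60*I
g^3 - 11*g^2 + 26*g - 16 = (g - 8)*(g - 2)*(g - 1)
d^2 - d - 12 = (d - 4)*(d + 3)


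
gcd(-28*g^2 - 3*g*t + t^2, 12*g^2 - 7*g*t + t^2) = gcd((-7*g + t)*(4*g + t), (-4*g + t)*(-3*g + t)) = 1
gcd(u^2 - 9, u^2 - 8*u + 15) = u - 3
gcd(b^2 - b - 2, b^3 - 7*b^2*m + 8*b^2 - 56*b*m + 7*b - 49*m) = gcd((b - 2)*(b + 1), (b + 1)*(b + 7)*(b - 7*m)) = b + 1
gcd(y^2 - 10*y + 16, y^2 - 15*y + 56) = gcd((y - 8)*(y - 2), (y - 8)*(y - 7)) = y - 8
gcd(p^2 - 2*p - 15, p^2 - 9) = p + 3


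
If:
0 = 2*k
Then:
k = 0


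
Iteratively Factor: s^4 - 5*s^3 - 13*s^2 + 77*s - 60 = (s - 5)*(s^3 - 13*s + 12) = (s - 5)*(s - 1)*(s^2 + s - 12) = (s - 5)*(s - 1)*(s + 4)*(s - 3)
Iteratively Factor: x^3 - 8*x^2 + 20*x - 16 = (x - 2)*(x^2 - 6*x + 8) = (x - 2)^2*(x - 4)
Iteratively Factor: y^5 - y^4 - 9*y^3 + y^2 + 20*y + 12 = (y - 3)*(y^4 + 2*y^3 - 3*y^2 - 8*y - 4) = (y - 3)*(y + 1)*(y^3 + y^2 - 4*y - 4) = (y - 3)*(y + 1)^2*(y^2 - 4) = (y - 3)*(y + 1)^2*(y + 2)*(y - 2)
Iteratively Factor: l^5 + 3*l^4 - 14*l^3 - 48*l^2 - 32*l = (l)*(l^4 + 3*l^3 - 14*l^2 - 48*l - 32) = l*(l + 4)*(l^3 - l^2 - 10*l - 8) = l*(l + 2)*(l + 4)*(l^2 - 3*l - 4) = l*(l + 1)*(l + 2)*(l + 4)*(l - 4)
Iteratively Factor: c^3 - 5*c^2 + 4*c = (c - 4)*(c^2 - c) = (c - 4)*(c - 1)*(c)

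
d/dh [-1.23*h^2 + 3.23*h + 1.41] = 3.23 - 2.46*h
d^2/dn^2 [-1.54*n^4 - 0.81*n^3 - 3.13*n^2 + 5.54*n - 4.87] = -18.48*n^2 - 4.86*n - 6.26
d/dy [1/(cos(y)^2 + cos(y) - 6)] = (2*cos(y) + 1)*sin(y)/(cos(y)^2 + cos(y) - 6)^2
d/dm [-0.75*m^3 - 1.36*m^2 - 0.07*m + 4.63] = -2.25*m^2 - 2.72*m - 0.07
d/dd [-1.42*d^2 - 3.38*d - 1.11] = -2.84*d - 3.38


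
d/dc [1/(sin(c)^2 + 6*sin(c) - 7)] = -2*(sin(c) + 3)*cos(c)/(sin(c)^2 + 6*sin(c) - 7)^2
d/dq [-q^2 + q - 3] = 1 - 2*q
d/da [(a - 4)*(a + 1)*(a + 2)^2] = 4*a^3 + 3*a^2 - 24*a - 28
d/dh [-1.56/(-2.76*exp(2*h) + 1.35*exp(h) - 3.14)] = (2.106 - 8.6112*exp(h))*exp(h)/(2.76*exp(2*h) - 1.35*exp(h) + 3.14)^2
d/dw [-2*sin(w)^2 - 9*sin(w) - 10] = -(4*sin(w) + 9)*cos(w)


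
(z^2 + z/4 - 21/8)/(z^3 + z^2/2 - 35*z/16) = 2*(2*z - 3)/(z*(4*z - 5))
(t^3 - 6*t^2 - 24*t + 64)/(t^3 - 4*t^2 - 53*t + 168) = (t^2 + 2*t - 8)/(t^2 + 4*t - 21)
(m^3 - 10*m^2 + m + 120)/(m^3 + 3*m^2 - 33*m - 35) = (m^2 - 5*m - 24)/(m^2 + 8*m + 7)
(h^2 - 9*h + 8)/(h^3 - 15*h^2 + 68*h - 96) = (h - 1)/(h^2 - 7*h + 12)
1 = 1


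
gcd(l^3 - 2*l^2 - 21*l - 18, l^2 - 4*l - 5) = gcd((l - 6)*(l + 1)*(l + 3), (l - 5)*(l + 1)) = l + 1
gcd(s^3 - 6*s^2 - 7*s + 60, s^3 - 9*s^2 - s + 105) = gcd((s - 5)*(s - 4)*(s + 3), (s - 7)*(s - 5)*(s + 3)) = s^2 - 2*s - 15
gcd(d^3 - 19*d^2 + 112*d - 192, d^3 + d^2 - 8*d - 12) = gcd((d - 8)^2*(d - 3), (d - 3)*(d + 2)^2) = d - 3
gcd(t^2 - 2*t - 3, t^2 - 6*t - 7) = t + 1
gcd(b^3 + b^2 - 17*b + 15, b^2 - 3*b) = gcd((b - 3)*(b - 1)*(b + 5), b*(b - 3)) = b - 3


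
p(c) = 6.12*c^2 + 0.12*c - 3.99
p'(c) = 12.24*c + 0.12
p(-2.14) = 23.78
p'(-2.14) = -26.07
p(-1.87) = 17.19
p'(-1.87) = -22.77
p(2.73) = 41.95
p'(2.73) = 33.54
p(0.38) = -3.06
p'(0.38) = 4.77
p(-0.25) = -3.64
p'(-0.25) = -2.94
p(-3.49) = 70.13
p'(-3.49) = -42.60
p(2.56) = 36.43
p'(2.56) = 31.45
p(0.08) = -3.94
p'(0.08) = 1.10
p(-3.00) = 50.73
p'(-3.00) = -36.60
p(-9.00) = 490.65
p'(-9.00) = -110.04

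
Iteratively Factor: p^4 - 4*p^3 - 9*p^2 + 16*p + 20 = (p + 2)*(p^3 - 6*p^2 + 3*p + 10) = (p - 2)*(p + 2)*(p^2 - 4*p - 5) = (p - 2)*(p + 1)*(p + 2)*(p - 5)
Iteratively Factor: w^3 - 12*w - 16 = (w + 2)*(w^2 - 2*w - 8) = (w - 4)*(w + 2)*(w + 2)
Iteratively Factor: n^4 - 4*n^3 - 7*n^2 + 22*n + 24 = (n - 4)*(n^3 - 7*n - 6) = (n - 4)*(n - 3)*(n^2 + 3*n + 2) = (n - 4)*(n - 3)*(n + 2)*(n + 1)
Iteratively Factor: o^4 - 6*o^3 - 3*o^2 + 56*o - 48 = (o + 3)*(o^3 - 9*o^2 + 24*o - 16) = (o - 1)*(o + 3)*(o^2 - 8*o + 16) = (o - 4)*(o - 1)*(o + 3)*(o - 4)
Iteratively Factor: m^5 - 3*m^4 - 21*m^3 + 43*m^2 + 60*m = (m - 5)*(m^4 + 2*m^3 - 11*m^2 - 12*m) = m*(m - 5)*(m^3 + 2*m^2 - 11*m - 12) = m*(m - 5)*(m - 3)*(m^2 + 5*m + 4) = m*(m - 5)*(m - 3)*(m + 1)*(m + 4)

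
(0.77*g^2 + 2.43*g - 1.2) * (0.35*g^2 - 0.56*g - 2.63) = 0.2695*g^4 + 0.4193*g^3 - 3.8059*g^2 - 5.7189*g + 3.156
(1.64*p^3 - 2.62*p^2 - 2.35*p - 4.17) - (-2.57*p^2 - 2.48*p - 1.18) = 1.64*p^3 - 0.0500000000000003*p^2 + 0.13*p - 2.99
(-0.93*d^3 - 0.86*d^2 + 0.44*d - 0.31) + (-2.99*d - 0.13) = -0.93*d^3 - 0.86*d^2 - 2.55*d - 0.44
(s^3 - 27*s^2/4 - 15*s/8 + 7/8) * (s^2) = s^5 - 27*s^4/4 - 15*s^3/8 + 7*s^2/8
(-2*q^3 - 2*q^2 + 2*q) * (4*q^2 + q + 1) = -8*q^5 - 10*q^4 + 4*q^3 + 2*q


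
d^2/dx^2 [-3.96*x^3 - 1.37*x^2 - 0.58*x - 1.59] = -23.76*x - 2.74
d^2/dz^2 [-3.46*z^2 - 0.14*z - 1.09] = -6.92000000000000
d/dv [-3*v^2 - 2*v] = -6*v - 2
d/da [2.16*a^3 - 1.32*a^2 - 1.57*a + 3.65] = 6.48*a^2 - 2.64*a - 1.57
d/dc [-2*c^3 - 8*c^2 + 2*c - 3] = -6*c^2 - 16*c + 2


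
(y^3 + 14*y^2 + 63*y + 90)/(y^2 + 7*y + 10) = (y^2 + 9*y + 18)/(y + 2)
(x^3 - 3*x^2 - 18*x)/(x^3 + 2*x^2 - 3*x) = (x - 6)/(x - 1)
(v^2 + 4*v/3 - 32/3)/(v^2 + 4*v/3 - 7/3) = (3*v^2 + 4*v - 32)/(3*v^2 + 4*v - 7)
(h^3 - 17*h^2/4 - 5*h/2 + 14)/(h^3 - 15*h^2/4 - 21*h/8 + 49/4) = 2*(h - 4)/(2*h - 7)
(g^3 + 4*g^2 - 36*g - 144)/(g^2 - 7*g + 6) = (g^2 + 10*g + 24)/(g - 1)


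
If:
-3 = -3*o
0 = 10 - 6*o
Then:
No Solution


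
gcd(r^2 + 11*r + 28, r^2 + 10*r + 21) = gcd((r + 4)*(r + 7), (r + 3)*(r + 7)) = r + 7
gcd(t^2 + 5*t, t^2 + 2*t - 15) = t + 5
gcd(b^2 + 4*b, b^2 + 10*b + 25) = 1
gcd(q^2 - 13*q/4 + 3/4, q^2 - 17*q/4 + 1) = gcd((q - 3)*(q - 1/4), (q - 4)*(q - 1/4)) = q - 1/4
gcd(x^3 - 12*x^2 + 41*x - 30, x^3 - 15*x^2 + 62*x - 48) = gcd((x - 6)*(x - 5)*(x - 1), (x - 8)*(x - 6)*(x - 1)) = x^2 - 7*x + 6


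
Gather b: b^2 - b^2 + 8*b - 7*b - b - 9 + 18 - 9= 0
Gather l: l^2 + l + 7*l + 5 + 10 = l^2 + 8*l + 15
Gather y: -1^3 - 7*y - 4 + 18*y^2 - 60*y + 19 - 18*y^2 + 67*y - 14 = 0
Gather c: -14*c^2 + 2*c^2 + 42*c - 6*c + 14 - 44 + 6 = -12*c^2 + 36*c - 24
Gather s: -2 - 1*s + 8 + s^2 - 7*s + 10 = s^2 - 8*s + 16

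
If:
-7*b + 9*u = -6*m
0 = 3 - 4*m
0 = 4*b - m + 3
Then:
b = -9/16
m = 3/4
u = -15/16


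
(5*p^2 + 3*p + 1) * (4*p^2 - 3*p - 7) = 20*p^4 - 3*p^3 - 40*p^2 - 24*p - 7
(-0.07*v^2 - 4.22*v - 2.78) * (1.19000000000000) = -0.0833*v^2 - 5.0218*v - 3.3082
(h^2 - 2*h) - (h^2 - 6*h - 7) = 4*h + 7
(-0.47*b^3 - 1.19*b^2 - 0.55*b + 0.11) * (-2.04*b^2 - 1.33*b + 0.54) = 0.9588*b^5 + 3.0527*b^4 + 2.4509*b^3 - 0.1355*b^2 - 0.4433*b + 0.0594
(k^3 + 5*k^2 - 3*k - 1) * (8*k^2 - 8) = 8*k^5 + 40*k^4 - 32*k^3 - 48*k^2 + 24*k + 8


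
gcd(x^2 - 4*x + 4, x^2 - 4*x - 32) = 1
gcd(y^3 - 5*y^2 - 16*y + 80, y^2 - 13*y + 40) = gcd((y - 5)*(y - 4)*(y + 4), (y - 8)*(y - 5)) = y - 5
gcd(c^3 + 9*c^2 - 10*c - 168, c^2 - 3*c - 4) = c - 4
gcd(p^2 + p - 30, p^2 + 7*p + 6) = p + 6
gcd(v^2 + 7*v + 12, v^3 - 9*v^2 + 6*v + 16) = 1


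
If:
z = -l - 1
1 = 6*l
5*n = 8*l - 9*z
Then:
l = 1/6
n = 71/30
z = -7/6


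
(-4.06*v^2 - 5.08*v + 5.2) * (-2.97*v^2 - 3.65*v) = 12.0582*v^4 + 29.9066*v^3 + 3.098*v^2 - 18.98*v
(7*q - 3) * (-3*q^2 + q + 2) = -21*q^3 + 16*q^2 + 11*q - 6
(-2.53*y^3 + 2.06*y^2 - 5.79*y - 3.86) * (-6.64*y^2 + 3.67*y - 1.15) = 16.7992*y^5 - 22.9635*y^4 + 48.9153*y^3 + 2.0121*y^2 - 7.5077*y + 4.439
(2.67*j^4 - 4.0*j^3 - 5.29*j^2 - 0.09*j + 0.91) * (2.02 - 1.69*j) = -4.5123*j^5 + 12.1534*j^4 + 0.860099999999999*j^3 - 10.5337*j^2 - 1.7197*j + 1.8382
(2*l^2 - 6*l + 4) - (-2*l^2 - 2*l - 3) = 4*l^2 - 4*l + 7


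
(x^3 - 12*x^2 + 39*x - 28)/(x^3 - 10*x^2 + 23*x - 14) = (x - 4)/(x - 2)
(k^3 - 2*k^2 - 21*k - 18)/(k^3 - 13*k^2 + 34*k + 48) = (k + 3)/(k - 8)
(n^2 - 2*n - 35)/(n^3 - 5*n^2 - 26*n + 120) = (n - 7)/(n^2 - 10*n + 24)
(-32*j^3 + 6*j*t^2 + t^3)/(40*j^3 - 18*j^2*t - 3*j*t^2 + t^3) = (4*j + t)/(-5*j + t)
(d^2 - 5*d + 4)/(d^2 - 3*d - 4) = (d - 1)/(d + 1)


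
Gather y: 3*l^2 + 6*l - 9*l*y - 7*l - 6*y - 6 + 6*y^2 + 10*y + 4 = 3*l^2 - l + 6*y^2 + y*(4 - 9*l) - 2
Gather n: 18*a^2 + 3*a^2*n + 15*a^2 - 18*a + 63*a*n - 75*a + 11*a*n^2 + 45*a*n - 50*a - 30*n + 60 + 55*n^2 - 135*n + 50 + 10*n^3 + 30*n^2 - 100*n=33*a^2 - 143*a + 10*n^3 + n^2*(11*a + 85) + n*(3*a^2 + 108*a - 265) + 110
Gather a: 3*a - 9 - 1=3*a - 10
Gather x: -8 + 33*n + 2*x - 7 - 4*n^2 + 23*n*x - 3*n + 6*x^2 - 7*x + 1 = -4*n^2 + 30*n + 6*x^2 + x*(23*n - 5) - 14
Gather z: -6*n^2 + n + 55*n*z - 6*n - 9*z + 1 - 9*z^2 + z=-6*n^2 - 5*n - 9*z^2 + z*(55*n - 8) + 1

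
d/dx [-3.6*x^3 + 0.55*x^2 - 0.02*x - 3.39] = -10.8*x^2 + 1.1*x - 0.02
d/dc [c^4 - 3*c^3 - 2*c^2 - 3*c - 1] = 4*c^3 - 9*c^2 - 4*c - 3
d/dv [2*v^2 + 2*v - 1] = 4*v + 2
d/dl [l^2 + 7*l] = 2*l + 7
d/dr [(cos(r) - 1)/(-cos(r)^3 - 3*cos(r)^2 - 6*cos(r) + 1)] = 16*(-2*cos(r)^3 + 6*cos(r) + 5)*sin(r)/(27*cos(r) + 6*cos(2*r) + cos(3*r) + 2)^2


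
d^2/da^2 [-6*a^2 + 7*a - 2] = -12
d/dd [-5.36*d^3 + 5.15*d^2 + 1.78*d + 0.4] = -16.08*d^2 + 10.3*d + 1.78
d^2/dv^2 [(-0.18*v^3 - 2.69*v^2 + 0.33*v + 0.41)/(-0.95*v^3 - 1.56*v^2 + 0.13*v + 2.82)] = (4.32193*v^6 - 1.65357*v^5 + 0.405270000000005*v^4 + 92.162394*v^3 + 55.10733*v^2 - 6.213276*v + 39.404666)/(0.857375*v^9 + 4.2237*v^8 + 6.583785*v^7 - 4.994694*v^6 - 25.976379*v^5 - 18.419544*v^4 + 26.093519*v^3 + 37.074258*v^2 - 3.101436*v - 22.425768)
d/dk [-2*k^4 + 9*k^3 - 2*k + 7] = -8*k^3 + 27*k^2 - 2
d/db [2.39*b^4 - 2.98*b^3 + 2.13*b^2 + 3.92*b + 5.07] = 9.56*b^3 - 8.94*b^2 + 4.26*b + 3.92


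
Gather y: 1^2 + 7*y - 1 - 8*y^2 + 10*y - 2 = -8*y^2 + 17*y - 2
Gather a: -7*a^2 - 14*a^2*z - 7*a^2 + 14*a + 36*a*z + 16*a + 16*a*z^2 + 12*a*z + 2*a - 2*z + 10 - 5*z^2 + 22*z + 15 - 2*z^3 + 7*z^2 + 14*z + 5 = a^2*(-14*z - 14) + a*(16*z^2 + 48*z + 32) - 2*z^3 + 2*z^2 + 34*z + 30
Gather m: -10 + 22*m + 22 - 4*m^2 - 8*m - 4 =-4*m^2 + 14*m + 8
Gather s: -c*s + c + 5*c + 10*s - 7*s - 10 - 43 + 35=6*c + s*(3 - c) - 18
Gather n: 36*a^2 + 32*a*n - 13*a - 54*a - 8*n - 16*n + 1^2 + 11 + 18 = 36*a^2 - 67*a + n*(32*a - 24) + 30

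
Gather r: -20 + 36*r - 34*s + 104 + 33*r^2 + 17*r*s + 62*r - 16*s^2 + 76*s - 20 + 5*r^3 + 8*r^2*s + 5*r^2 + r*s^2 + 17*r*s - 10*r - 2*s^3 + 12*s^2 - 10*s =5*r^3 + r^2*(8*s + 38) + r*(s^2 + 34*s + 88) - 2*s^3 - 4*s^2 + 32*s + 64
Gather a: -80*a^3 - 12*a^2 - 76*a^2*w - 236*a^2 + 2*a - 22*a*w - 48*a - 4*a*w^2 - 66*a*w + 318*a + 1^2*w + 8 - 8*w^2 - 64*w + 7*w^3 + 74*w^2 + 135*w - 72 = -80*a^3 + a^2*(-76*w - 248) + a*(-4*w^2 - 88*w + 272) + 7*w^3 + 66*w^2 + 72*w - 64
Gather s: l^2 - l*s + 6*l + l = l^2 - l*s + 7*l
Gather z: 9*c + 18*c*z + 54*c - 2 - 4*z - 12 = 63*c + z*(18*c - 4) - 14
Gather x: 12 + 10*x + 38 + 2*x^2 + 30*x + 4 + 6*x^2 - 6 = 8*x^2 + 40*x + 48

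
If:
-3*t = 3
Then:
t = -1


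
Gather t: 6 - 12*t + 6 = 12 - 12*t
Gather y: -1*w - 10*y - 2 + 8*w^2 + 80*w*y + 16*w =8*w^2 + 15*w + y*(80*w - 10) - 2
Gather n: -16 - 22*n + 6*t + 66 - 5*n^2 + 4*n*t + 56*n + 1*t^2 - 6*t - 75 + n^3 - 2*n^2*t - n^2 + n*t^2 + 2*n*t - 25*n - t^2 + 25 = n^3 + n^2*(-2*t - 6) + n*(t^2 + 6*t + 9)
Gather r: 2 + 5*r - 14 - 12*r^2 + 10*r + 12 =-12*r^2 + 15*r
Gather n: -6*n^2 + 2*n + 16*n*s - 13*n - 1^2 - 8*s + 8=-6*n^2 + n*(16*s - 11) - 8*s + 7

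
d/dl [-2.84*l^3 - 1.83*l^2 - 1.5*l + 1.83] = -8.52*l^2 - 3.66*l - 1.5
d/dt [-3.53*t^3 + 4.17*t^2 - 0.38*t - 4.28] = -10.59*t^2 + 8.34*t - 0.38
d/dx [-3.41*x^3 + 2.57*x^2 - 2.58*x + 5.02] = -10.23*x^2 + 5.14*x - 2.58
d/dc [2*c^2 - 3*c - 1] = 4*c - 3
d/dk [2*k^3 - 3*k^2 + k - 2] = 6*k^2 - 6*k + 1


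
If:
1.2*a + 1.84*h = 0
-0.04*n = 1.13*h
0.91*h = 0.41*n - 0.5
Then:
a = 0.06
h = -0.04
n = 1.13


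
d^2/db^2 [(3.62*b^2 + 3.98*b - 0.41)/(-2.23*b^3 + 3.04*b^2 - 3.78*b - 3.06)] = (-36.003796*b^6 - 118.752852*b^5 + 369.440532*b^4 + 211.697232*b^3 + 167.32722*b^2 - 267.196212*b + 43.62372)/(11.089567*b^9 - 45.352848*b^8 + 118.21899*b^7 - 136.195498*b^6 + 75.923028*b^5 + 109.291464*b^4 - 94.325796*b^3 + 45.77148*b^2 + 106.183224*b + 28.652616)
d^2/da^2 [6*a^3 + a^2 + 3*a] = 36*a + 2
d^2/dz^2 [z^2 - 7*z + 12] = 2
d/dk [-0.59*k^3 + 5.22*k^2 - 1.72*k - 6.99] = -1.77*k^2 + 10.44*k - 1.72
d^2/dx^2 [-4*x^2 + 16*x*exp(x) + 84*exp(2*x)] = 16*x*exp(x) + 336*exp(2*x) + 32*exp(x) - 8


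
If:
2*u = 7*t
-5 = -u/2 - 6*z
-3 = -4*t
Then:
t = 3/4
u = 21/8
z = 59/96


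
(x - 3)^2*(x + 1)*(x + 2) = x^4 - 3*x^3 - 7*x^2 + 15*x + 18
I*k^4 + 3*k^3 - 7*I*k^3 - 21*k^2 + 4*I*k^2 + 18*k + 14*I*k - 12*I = (k - 6)*(k - 2*I)*(k - I)*(I*k - I)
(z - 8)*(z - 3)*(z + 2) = z^3 - 9*z^2 + 2*z + 48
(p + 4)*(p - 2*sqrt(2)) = p^2 - 2*sqrt(2)*p + 4*p - 8*sqrt(2)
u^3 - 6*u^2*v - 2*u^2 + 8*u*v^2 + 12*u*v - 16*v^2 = (u - 2)*(u - 4*v)*(u - 2*v)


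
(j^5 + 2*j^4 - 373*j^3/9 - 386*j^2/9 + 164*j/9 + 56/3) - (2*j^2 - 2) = j^5 + 2*j^4 - 373*j^3/9 - 404*j^2/9 + 164*j/9 + 62/3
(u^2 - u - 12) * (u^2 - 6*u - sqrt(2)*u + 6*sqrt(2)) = u^4 - 7*u^3 - sqrt(2)*u^3 - 6*u^2 + 7*sqrt(2)*u^2 + 6*sqrt(2)*u + 72*u - 72*sqrt(2)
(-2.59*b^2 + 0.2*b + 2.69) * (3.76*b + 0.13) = -9.7384*b^3 + 0.4153*b^2 + 10.1404*b + 0.3497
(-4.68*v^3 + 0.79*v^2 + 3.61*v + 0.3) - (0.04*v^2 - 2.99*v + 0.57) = -4.68*v^3 + 0.75*v^2 + 6.6*v - 0.27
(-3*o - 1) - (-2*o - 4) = 3 - o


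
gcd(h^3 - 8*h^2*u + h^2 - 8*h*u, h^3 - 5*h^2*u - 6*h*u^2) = h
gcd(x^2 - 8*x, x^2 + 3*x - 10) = 1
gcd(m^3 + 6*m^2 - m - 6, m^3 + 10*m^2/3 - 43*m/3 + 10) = m^2 + 5*m - 6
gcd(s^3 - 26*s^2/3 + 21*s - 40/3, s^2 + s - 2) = s - 1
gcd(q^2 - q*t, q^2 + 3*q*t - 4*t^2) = q - t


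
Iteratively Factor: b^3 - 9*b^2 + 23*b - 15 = (b - 1)*(b^2 - 8*b + 15) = (b - 5)*(b - 1)*(b - 3)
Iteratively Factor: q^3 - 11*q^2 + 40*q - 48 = (q - 4)*(q^2 - 7*q + 12) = (q - 4)^2*(q - 3)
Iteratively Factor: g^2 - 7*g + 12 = (g - 4)*(g - 3)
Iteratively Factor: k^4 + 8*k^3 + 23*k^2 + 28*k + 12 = (k + 3)*(k^3 + 5*k^2 + 8*k + 4) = (k + 1)*(k + 3)*(k^2 + 4*k + 4) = (k + 1)*(k + 2)*(k + 3)*(k + 2)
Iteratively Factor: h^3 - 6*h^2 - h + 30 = (h - 5)*(h^2 - h - 6) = (h - 5)*(h - 3)*(h + 2)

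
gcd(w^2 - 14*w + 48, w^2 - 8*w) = w - 8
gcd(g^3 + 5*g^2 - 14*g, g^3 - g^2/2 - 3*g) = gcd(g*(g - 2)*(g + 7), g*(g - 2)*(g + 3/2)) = g^2 - 2*g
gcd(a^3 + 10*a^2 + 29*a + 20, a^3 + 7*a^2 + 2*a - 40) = a^2 + 9*a + 20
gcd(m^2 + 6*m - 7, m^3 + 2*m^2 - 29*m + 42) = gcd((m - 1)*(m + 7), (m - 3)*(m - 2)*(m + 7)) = m + 7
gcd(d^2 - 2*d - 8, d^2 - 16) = d - 4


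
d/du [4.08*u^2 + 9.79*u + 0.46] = 8.16*u + 9.79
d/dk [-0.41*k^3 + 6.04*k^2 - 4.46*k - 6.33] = -1.23*k^2 + 12.08*k - 4.46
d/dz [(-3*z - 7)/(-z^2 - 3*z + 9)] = (3*z^2 + 9*z - (2*z + 3)*(3*z + 7) - 27)/(z^2 + 3*z - 9)^2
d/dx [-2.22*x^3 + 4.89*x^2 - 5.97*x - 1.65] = -6.66*x^2 + 9.78*x - 5.97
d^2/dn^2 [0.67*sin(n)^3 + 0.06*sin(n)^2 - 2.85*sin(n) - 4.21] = 2.3475*sin(n) + 1.5075*sin(3*n) + 0.12*cos(2*n)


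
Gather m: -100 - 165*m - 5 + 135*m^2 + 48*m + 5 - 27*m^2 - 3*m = 108*m^2 - 120*m - 100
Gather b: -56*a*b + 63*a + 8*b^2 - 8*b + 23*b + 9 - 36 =63*a + 8*b^2 + b*(15 - 56*a) - 27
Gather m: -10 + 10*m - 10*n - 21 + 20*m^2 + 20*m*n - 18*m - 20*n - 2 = 20*m^2 + m*(20*n - 8) - 30*n - 33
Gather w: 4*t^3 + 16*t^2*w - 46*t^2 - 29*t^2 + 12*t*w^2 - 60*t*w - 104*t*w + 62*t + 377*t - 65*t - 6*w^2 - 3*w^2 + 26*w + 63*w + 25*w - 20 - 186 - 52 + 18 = 4*t^3 - 75*t^2 + 374*t + w^2*(12*t - 9) + w*(16*t^2 - 164*t + 114) - 240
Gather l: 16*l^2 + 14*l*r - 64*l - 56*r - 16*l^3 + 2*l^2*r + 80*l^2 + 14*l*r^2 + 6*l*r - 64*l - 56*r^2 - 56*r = -16*l^3 + l^2*(2*r + 96) + l*(14*r^2 + 20*r - 128) - 56*r^2 - 112*r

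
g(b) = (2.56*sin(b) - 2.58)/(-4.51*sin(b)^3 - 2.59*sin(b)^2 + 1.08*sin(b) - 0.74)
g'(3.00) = 3.48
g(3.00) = 3.40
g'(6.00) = 1.40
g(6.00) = 2.88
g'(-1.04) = -23.86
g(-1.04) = 6.79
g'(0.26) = -7.70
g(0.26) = 2.71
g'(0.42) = -6.54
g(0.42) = 1.48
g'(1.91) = 0.17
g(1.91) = 0.03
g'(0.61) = -2.90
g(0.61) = 0.61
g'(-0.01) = 1.81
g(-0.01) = 3.47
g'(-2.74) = -0.23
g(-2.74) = 2.78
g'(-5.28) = -0.47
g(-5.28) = 0.10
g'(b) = (2.56*sin(b) - 2.58)*(13.53*sin(b)^2*cos(b) + 5.18*sin(b)*cos(b) - 1.08*cos(b))/(-4.51*sin(b)^3 - 2.59*sin(b)^2 + 1.08*sin(b) - 0.74)^2 + 2.56*cos(b)/(-4.51*sin(b)^3 - 2.59*sin(b)^2 + 1.08*sin(b) - 0.74) = (23.0912*sin(b)^3 - 28.277*sin(b)^2 - 13.3644*sin(b) + 0.892)*cos(b)/(20.3401*sin(b)^6 + 23.3618*sin(b)^5 - 3.0335*sin(b)^4 + 1.0804*sin(b)^3 + 4.9996*sin(b)^2 - 1.5984*sin(b) + 0.5476)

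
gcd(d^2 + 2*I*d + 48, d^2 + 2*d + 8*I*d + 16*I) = d + 8*I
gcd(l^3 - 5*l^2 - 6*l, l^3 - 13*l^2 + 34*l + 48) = l^2 - 5*l - 6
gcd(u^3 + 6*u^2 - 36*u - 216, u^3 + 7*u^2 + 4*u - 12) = u + 6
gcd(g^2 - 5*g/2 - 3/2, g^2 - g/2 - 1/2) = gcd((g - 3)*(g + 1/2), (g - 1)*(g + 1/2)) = g + 1/2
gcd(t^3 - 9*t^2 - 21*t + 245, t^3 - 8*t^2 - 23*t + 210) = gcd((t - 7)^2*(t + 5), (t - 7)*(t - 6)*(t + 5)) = t^2 - 2*t - 35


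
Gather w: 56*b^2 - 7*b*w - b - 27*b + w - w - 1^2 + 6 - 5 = 56*b^2 - 7*b*w - 28*b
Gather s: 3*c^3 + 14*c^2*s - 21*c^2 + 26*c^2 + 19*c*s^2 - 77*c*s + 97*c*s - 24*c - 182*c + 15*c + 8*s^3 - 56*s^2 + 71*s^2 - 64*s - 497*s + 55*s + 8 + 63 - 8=3*c^3 + 5*c^2 - 191*c + 8*s^3 + s^2*(19*c + 15) + s*(14*c^2 + 20*c - 506) + 63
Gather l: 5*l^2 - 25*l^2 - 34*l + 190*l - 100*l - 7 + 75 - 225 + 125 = -20*l^2 + 56*l - 32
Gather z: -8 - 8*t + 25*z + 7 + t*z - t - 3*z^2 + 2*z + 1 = -9*t - 3*z^2 + z*(t + 27)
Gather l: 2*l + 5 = 2*l + 5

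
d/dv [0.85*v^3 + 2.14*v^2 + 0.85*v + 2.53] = 2.55*v^2 + 4.28*v + 0.85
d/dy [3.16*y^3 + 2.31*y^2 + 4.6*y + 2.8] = 9.48*y^2 + 4.62*y + 4.6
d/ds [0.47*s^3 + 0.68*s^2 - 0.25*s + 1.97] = 1.41*s^2 + 1.36*s - 0.25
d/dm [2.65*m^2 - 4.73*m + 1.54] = 5.3*m - 4.73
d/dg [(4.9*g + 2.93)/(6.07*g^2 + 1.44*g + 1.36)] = (-29.743*g^2 - 35.5702*g + 2.4448)/(36.8449*g^4 + 17.4816*g^3 + 18.584*g^2 + 3.9168*g + 1.8496)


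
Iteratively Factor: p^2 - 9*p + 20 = (p - 4)*(p - 5)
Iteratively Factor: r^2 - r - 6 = (r + 2)*(r - 3)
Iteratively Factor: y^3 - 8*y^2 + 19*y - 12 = (y - 4)*(y^2 - 4*y + 3) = (y - 4)*(y - 1)*(y - 3)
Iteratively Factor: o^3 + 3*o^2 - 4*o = (o)*(o^2 + 3*o - 4) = o*(o + 4)*(o - 1)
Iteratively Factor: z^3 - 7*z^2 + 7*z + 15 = (z - 3)*(z^2 - 4*z - 5) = (z - 5)*(z - 3)*(z + 1)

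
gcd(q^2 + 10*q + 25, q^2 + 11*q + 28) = 1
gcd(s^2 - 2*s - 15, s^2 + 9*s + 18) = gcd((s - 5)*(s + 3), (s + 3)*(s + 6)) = s + 3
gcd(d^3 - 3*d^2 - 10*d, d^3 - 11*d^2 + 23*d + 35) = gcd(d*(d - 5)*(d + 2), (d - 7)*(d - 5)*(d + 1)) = d - 5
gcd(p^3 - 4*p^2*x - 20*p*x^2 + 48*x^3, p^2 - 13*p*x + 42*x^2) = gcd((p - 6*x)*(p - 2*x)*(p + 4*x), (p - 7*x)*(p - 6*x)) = -p + 6*x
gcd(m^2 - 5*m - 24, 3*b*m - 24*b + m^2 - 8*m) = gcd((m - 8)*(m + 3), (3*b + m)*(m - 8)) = m - 8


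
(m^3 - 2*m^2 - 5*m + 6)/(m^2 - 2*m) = (m^3 - 2*m^2 - 5*m + 6)/(m*(m - 2))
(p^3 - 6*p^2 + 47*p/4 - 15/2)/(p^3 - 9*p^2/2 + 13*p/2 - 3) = (p - 5/2)/(p - 1)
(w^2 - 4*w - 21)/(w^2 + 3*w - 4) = (w^2 - 4*w - 21)/(w^2 + 3*w - 4)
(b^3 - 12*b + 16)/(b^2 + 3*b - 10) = (b^2 + 2*b - 8)/(b + 5)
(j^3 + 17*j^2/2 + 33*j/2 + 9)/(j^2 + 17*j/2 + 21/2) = (j^2 + 7*j + 6)/(j + 7)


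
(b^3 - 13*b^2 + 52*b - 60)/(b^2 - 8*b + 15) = (b^2 - 8*b + 12)/(b - 3)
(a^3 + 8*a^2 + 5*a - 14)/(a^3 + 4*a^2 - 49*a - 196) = (a^2 + a - 2)/(a^2 - 3*a - 28)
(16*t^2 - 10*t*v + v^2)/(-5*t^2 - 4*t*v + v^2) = (-16*t^2 + 10*t*v - v^2)/(5*t^2 + 4*t*v - v^2)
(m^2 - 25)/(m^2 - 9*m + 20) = (m + 5)/(m - 4)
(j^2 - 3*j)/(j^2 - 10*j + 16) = j*(j - 3)/(j^2 - 10*j + 16)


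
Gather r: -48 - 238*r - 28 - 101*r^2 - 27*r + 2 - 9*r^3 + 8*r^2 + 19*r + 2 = -9*r^3 - 93*r^2 - 246*r - 72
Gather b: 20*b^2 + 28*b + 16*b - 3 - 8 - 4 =20*b^2 + 44*b - 15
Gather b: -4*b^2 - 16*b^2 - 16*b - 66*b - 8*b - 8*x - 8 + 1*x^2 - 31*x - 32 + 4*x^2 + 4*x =-20*b^2 - 90*b + 5*x^2 - 35*x - 40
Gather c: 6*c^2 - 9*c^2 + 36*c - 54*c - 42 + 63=-3*c^2 - 18*c + 21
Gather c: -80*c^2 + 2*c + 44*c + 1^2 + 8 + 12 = -80*c^2 + 46*c + 21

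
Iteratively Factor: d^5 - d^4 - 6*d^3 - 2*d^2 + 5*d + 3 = (d - 3)*(d^4 + 2*d^3 - 2*d - 1) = (d - 3)*(d + 1)*(d^3 + d^2 - d - 1) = (d - 3)*(d - 1)*(d + 1)*(d^2 + 2*d + 1) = (d - 3)*(d - 1)*(d + 1)^2*(d + 1)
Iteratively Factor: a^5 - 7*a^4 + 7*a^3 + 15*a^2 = (a - 5)*(a^4 - 2*a^3 - 3*a^2) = (a - 5)*(a + 1)*(a^3 - 3*a^2) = a*(a - 5)*(a + 1)*(a^2 - 3*a) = a^2*(a - 5)*(a + 1)*(a - 3)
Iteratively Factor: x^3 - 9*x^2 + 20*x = (x)*(x^2 - 9*x + 20) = x*(x - 4)*(x - 5)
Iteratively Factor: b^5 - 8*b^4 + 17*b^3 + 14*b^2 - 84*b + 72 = (b - 3)*(b^4 - 5*b^3 + 2*b^2 + 20*b - 24) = (b - 3)*(b + 2)*(b^3 - 7*b^2 + 16*b - 12) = (b - 3)^2*(b + 2)*(b^2 - 4*b + 4) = (b - 3)^2*(b - 2)*(b + 2)*(b - 2)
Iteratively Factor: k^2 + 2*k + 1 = (k + 1)*(k + 1)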